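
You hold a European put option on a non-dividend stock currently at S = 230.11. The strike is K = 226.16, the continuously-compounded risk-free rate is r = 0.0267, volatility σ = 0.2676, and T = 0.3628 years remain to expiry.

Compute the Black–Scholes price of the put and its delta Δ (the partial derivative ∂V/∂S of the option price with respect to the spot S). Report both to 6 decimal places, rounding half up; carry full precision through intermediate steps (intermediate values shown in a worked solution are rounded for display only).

price = 11.722442
Δ = -0.402024

σ√T = 0.2676·√0.3628 = 0.161183
d₁ = (ln(S/K) + (r+σ²/2)T) / (σ√T) = (ln(230.11/226.16) + (0.0267+0.2676²/2)·0.3628) / 0.161183 = (0.017315 + 0.022677) / 0.161183 = 0.248112
d₂ = d₁ − σ√T = 0.248112 − 0.161183 = 0.086929
e^{−rT} = e^{−0.0267·0.3628} = 0.990360
N(−d₁) = 0.402024,  N(−d₂) = 0.465364
Put price V = K·e^{−rT}·N(−d₂) − S·N(−d₁) = 104.232140 − 92.509698 = 11.722442
Δ = −N(−d₁) = -0.402024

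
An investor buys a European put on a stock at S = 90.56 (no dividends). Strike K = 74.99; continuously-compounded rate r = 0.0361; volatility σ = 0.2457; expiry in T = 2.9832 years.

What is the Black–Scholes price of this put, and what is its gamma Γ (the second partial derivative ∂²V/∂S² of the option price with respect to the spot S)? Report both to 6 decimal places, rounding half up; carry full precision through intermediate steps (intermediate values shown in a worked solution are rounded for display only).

price = 4.688288
Γ = 0.006858

σ√T = 0.2457·√2.9832 = 0.424372
d₁ = (ln(S/K) + (r+σ²/2)T) / (σ√T) = (ln(90.56/74.99) + (0.0361+0.2457²/2)·2.9832) / 0.424372 = (0.188658 + 0.197739) / 0.424372 = 0.910516
d₂ = d₁ − σ√T = 0.910516 − 0.424372 = 0.486144
e^{−rT} = e^{−0.0361·2.9832} = 0.897903
N(−d₁) = 0.181275,  N(−d₂) = 0.313433
Put price V = K·e^{−rT}·N(−d₂) − S·N(−d₁) = 21.104581 − 16.416293 = 4.688288
φ(d₁) = (1/√(2π))·e^{−d₁²/2} = 0.263564
Γ = φ(d₁) / (S·σ·√T) = 0.006858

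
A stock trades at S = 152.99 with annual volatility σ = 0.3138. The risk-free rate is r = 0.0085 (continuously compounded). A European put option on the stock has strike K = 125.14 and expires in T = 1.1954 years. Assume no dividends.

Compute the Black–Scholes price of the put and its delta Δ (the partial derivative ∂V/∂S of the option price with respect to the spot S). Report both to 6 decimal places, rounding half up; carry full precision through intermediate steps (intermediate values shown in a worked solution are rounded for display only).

price = 7.708721
Δ = -0.215689

σ√T = 0.3138·√1.1954 = 0.343091
d₁ = (ln(S/K) + (r+σ²/2)T) / (σ√T) = (ln(152.99/125.14) + (0.0085+0.3138²/2)·1.1954) / 0.343091 = (0.200939 + 0.069017) / 0.343091 = 0.786835
d₂ = d₁ − σ√T = 0.786835 − 0.343091 = 0.443744
e^{−rT} = e^{−0.0085·1.1954} = 0.989891
N(−d₁) = 0.215689,  N(−d₂) = 0.328614
Put price V = K·e^{−rT}·N(−d₂) − S·N(−d₁) = 40.707019 − 32.998299 = 7.708721
Δ = −N(−d₁) = -0.215689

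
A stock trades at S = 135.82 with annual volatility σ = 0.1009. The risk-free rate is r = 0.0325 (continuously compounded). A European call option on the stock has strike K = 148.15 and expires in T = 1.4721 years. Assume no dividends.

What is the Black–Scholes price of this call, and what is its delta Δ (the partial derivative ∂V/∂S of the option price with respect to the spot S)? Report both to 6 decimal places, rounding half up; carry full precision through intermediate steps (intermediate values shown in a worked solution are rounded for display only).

σ√T = 0.1009·√1.4721 = 0.122422
d₁ = (ln(S/K) + (r+σ²/2)T) / (σ√T) = (ln(135.82/148.15) + (0.0325+0.1009²/2)·1.4721) / 0.122422 = (-0.086895 + 0.055337) / 0.122422 = -0.257780
d₂ = d₁ − σ√T = -0.257780 − 0.122422 = -0.380202
e^{−rT} = e^{−0.0325·1.4721} = 0.953283
N(d₁) = 0.398288,  N(d₂) = 0.351898
Call price V = S·N(d₁) − K·e^{−rT}·N(d₂) = 54.095528 − 49.698132 = 4.397396
Δ = N(d₁) = 0.398288

price = 4.397396
Δ = 0.398288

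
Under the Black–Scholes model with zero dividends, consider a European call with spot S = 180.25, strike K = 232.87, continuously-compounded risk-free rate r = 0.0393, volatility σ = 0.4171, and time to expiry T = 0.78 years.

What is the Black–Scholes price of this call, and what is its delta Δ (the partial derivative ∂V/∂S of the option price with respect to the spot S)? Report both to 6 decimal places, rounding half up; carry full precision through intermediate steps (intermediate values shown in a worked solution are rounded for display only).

σ√T = 0.4171·√0.78 = 0.368373
d₁ = (ln(S/K) + (r+σ²/2)T) / (σ√T) = (ln(180.25/232.87) + (0.0393+0.4171²/2)·0.78) / 0.368373 = (-0.256136 + 0.098503) / 0.368373 = -0.427915
d₂ = d₁ − σ√T = -0.427915 − 0.368373 = -0.796288
e^{−rT} = e^{−0.0393·0.78} = 0.969811
N(d₁) = 0.334356,  N(d₂) = 0.212932
Call price V = S·N(d₁) − K·e^{−rT}·N(d₂) = 60.267739 − 48.088612 = 12.179126
Δ = N(d₁) = 0.334356

price = 12.179126
Δ = 0.334356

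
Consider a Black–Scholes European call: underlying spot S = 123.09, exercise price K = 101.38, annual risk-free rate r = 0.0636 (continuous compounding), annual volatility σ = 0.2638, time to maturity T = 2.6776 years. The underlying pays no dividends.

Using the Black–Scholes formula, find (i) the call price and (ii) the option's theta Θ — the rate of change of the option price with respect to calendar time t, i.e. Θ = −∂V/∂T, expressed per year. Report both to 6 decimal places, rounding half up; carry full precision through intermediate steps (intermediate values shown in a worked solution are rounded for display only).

σ√T = 0.2638·√2.6776 = 0.431666
d₁ = (ln(S/K) + (r+σ²/2)T) / (σ√T) = (ln(123.09/101.38) + (0.0636+0.2638²/2)·2.6776) / 0.431666 = (0.194040 + 0.263463) / 0.431666 = 1.059855
d₂ = d₁ − σ√T = 1.059855 − 0.431666 = 0.628189
e^{−rT} = e^{−0.0636·2.6776} = 0.843416
N(d₁) = 0.855395,  N(d₂) = 0.735060
Call price V = S·N(d₁) − K·e^{−rT}·N(d₂) = 105.290526 − 62.851648 = 42.438877
φ(d₁) = (1/√(2π))·e^{−d₁²/2} = 0.227505
Θ = −S·φ(d₁)·σ/(2√T) − r·K·e^{−rT}·N(d₂) = −2.257278 − 3.997365 = -6.254643

price = 42.438877
Θ = -6.254643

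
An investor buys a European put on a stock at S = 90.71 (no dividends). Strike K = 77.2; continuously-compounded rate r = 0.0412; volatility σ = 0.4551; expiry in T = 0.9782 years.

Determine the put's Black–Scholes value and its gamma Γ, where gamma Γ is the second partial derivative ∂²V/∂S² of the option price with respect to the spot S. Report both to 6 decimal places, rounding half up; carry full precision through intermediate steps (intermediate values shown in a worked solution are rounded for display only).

price = 7.815579
Γ = 0.007791

σ√T = 0.4551·√0.9782 = 0.450112
d₁ = (ln(S/K) + (r+σ²/2)T) / (σ√T) = (ln(90.71/77.2) + (0.0412+0.4551²/2)·0.9782) / 0.450112 = (0.161268 + 0.141602) / 0.450112 = 0.672878
d₂ = d₁ − σ√T = 0.672878 − 0.450112 = 0.222766
e^{−rT} = e^{−0.0412·0.9782} = 0.960499
N(−d₁) = 0.250513,  N(−d₂) = 0.411859
Put price V = K·e^{−rT}·N(−d₂) − S·N(−d₁) = 30.539569 − 22.723990 = 7.815579
φ(d₁) = (1/√(2π))·e^{−d₁²/2} = 0.318122
Γ = φ(d₁) / (S·σ·√T) = 0.007791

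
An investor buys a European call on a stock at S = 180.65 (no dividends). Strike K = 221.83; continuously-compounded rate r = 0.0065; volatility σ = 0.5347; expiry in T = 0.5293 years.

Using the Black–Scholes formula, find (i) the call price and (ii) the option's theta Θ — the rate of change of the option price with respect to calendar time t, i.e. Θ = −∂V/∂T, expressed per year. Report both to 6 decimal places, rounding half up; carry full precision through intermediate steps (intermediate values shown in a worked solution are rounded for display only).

σ√T = 0.5347·√0.5293 = 0.389010
d₁ = (ln(S/K) + (r+σ²/2)T) / (σ√T) = (ln(180.65/221.83) + (0.0065+0.5347²/2)·0.5293) / 0.389010 = (-0.205350 + 0.079105) / 0.389010 = -0.324528
d₂ = d₁ − σ√T = -0.324528 − 0.389010 = -0.713539
e^{−rT} = e^{−0.0065·0.5293} = 0.996565
N(d₁) = 0.372769,  N(d₂) = 0.237756
Call price V = S·N(d₁) − K·e^{−rT}·N(d₂) = 67.340722 − 52.560322 = 14.780400
φ(d₁) = (1/√(2π))·e^{−d₁²/2} = 0.378478
Θ = −S·φ(d₁)·σ/(2√T) − r·K·e^{−rT}·N(d₂) = −25.125089 − 0.341642 = -25.466731

price = 14.780400
Θ = -25.466731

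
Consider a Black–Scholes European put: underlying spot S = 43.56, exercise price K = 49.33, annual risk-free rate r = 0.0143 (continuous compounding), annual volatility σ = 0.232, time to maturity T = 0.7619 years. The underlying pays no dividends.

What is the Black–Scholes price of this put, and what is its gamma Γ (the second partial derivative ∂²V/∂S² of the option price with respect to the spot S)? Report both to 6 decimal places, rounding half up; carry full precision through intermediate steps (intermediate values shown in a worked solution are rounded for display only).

price = 6.909362
Γ = 0.040700

σ√T = 0.232·√0.7619 = 0.202506
d₁ = (ln(S/K) + (r+σ²/2)T) / (σ√T) = (ln(43.56/49.33) + (0.0143+0.232²/2)·0.7619) / 0.202506 = (-0.124393 + 0.031399) / 0.202506 = -0.459215
d₂ = d₁ − σ√T = -0.459215 − 0.202506 = -0.661721
e^{−rT} = e^{−0.0143·0.7619} = 0.989164
N(−d₁) = 0.676960,  N(−d₂) = 0.745925
Put price V = K·e^{−rT}·N(−d₂) − S·N(−d₁) = 36.397752 − 29.488390 = 6.909362
φ(d₁) = (1/√(2π))·e^{−d₁²/2} = 0.359020
Γ = φ(d₁) / (S·σ·√T) = 0.040700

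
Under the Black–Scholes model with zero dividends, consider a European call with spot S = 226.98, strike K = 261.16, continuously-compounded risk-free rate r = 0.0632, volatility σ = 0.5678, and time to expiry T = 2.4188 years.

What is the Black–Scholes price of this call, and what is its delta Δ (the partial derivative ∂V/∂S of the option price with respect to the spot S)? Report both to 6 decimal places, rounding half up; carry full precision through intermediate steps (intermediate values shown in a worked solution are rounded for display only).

price = 78.383068
Δ = 0.675733

σ√T = 0.5678·√2.4188 = 0.883070
d₁ = (ln(S/K) + (r+σ²/2)T) / (σ√T) = (ln(226.98/261.16) + (0.0632+0.5678²/2)·2.4188) / 0.883070 = (-0.140271 + 0.542775) / 0.883070 = 0.455800
d₂ = d₁ − σ√T = 0.455800 − 0.883070 = -0.427270
e^{−rT} = e^{−0.0632·2.4188} = 0.858243
N(d₁) = 0.675733,  N(d₂) = 0.334591
Call price V = S·N(d₁) − K·e^{−rT}·N(d₂) = 153.377902 − 74.994834 = 78.383068
Δ = N(d₁) = 0.675733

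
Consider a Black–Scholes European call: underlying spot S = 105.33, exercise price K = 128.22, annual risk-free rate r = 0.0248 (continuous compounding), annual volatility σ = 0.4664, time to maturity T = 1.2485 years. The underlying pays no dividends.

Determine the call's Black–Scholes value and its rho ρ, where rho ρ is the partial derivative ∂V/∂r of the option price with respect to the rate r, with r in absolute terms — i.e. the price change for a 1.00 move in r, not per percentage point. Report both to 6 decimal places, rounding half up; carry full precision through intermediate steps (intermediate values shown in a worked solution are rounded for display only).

price = 15.267017
ρ = 43.683617

σ√T = 0.4664·√1.2485 = 0.521138
d₁ = (ln(S/K) + (r+σ²/2)T) / (σ√T) = (ln(105.33/128.22) + (0.0248+0.4664²/2)·1.2485) / 0.521138 = (-0.196649 + 0.166755) / 0.521138 = -0.057363
d₂ = d₁ − σ√T = -0.057363 − 0.521138 = -0.578501
e^{−rT} = e^{−0.0248·1.2485} = 0.969512
N(d₁) = 0.477128,  N(d₂) = 0.281463
Call price V = S·N(d₁) − K·e^{−rT}·N(d₂) = 50.255897 − 34.988880 = 15.267017
ρ = K·T·e^{−rT}·N(d₂) = 43.683617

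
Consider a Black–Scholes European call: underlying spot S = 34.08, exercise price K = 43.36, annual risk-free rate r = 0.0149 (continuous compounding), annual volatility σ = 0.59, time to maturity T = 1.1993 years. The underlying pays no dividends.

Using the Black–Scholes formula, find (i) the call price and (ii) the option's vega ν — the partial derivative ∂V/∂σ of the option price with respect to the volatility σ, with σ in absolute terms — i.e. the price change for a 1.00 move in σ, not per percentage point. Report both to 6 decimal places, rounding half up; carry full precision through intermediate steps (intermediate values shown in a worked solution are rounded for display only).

σ√T = 0.59·√1.1993 = 0.646124
d₁ = (ln(S/K) + (r+σ²/2)T) / (σ√T) = (ln(34.08/43.36) + (0.0149+0.59²/2)·1.1993) / 0.646124 = (-0.240827 + 0.226608) / 0.646124 = -0.022006
d₂ = d₁ − σ√T = -0.022006 − 0.646124 = -0.668131
e^{−rT} = e^{−0.0149·1.1993} = 0.982289
N(d₁) = 0.491221,  N(d₂) = 0.252025
Call price V = S·N(d₁) − K·e^{−rT}·N(d₂) = 16.740825 − 10.734269 = 6.006556
φ(d₁) = (1/√(2π))·e^{−d₁²/2} = 0.398846
ν = S·φ(d₁)·√T = 14.885671

price = 6.006556
ν = 14.885671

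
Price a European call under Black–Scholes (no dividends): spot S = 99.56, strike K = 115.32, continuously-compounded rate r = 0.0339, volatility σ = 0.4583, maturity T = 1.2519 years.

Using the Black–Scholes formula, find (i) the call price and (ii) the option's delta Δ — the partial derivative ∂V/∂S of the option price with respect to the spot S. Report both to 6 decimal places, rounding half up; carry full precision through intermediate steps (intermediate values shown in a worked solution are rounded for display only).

price = 16.201648
Δ = 0.520967

σ√T = 0.4583·√1.2519 = 0.512784
d₁ = (ln(S/K) + (r+σ²/2)T) / (σ√T) = (ln(99.56/115.32) + (0.0339+0.4583²/2)·1.2519) / 0.512784 = (-0.146950 + 0.173913) / 0.512784 = 0.052581
d₂ = d₁ − σ√T = 0.052581 − 0.512784 = -0.460203
e^{−rT} = e^{−0.0339·1.2519} = 0.958449
N(d₁) = 0.520967,  N(d₂) = 0.322685
Call price V = S·N(d₁) − K·e^{−rT}·N(d₂) = 51.867498 − 35.665850 = 16.201648
Δ = N(d₁) = 0.520967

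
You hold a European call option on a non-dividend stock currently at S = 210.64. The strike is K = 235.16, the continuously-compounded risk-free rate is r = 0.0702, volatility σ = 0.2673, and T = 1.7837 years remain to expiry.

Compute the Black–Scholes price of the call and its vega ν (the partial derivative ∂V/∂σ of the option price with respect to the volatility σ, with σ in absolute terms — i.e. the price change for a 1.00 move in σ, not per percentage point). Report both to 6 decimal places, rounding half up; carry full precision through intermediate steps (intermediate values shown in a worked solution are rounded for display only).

price = 31.221734
ν = 109.528170

σ√T = 0.2673·√1.7837 = 0.356993
d₁ = (ln(S/K) + (r+σ²/2)T) / (σ√T) = (ln(210.64/235.16) + (0.0702+0.2673²/2)·1.7837) / 0.356993 = (-0.110116 + 0.188938) / 0.356993 = 0.220795
d₂ = d₁ − σ√T = 0.220795 − 0.356993 = -0.136198
e^{−rT} = e^{−0.0702·1.7837} = 0.882307
N(d₁) = 0.587374,  N(d₂) = 0.445832
Call price V = S·N(d₁) − K·e^{−rT}·N(d₂) = 123.724424 − 92.502690 = 31.221734
φ(d₁) = (1/√(2π))·e^{−d₁²/2} = 0.389336
ν = S·φ(d₁)·√T = 109.528170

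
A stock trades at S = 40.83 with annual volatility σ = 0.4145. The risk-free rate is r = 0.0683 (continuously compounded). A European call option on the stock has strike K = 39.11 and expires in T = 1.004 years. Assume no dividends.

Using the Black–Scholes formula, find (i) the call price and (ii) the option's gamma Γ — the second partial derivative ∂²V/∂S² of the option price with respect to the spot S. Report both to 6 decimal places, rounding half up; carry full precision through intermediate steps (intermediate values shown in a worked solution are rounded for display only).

price = 8.743018
Γ = 0.021002

σ√T = 0.4145·√1.004 = 0.415328
d₁ = (ln(S/K) + (r+σ²/2)T) / (σ√T) = (ln(40.83/39.11) + (0.0683+0.4145²/2)·1.004) / 0.415328 = (0.043039 + 0.154822) / 0.415328 = 0.476396
d₂ = d₁ − σ√T = 0.476396 − 0.415328 = 0.061068
e^{−rT} = e^{−0.0683·1.004} = 0.933725
N(d₁) = 0.683104,  N(d₂) = 0.524348
Call price V = S·N(d₁) − K·e^{−rT}·N(d₂) = 27.891137 − 19.148119 = 8.743018
φ(d₁) = (1/√(2π))·e^{−d₁²/2} = 0.356146
Γ = φ(d₁) / (S·σ·√T) = 0.021002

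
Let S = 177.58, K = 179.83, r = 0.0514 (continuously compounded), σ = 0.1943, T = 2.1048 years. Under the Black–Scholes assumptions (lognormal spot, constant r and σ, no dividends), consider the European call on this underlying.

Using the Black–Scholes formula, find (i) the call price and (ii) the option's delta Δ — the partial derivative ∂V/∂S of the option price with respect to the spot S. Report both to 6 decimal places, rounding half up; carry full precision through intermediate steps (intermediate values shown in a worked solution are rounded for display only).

σ√T = 0.1943·√2.1048 = 0.281889
d₁ = (ln(S/K) + (r+σ²/2)T) / (σ√T) = (ln(177.58/179.83) + (0.0514+0.1943²/2)·2.1048) / 0.281889 = (-0.012591 + 0.147917) / 0.281889 = 0.480071
d₂ = d₁ − σ√T = 0.480071 − 0.281889 = 0.198182
e^{−rT} = e^{−0.0514·2.1048} = 0.897460
N(d₁) = 0.684411,  N(d₂) = 0.578549
Call price V = S·N(d₁) − K·e^{−rT}·N(d₂) = 121.537787 − 93.372085 = 28.165702
Δ = N(d₁) = 0.684411

price = 28.165702
Δ = 0.684411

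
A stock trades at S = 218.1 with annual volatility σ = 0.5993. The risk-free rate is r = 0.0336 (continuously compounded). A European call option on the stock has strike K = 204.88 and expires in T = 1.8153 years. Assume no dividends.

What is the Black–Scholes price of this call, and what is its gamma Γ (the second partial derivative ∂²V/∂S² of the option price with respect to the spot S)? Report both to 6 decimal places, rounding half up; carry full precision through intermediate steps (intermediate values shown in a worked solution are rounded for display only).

σ√T = 0.5993·√1.8153 = 0.807455
d₁ = (ln(S/K) + (r+σ²/2)T) / (σ√T) = (ln(218.1/204.88) + (0.0336+0.5993²/2)·1.8153) / 0.807455 = (0.062529 + 0.386986) / 0.807455 = 0.556706
d₂ = d₁ − σ√T = 0.556706 − 0.807455 = -0.250749
e^{−rT} = e^{−0.0336·1.8153} = 0.940829
N(d₁) = 0.711136,  N(d₂) = 0.401004
Call price V = S·N(d₁) − K·e^{−rT}·N(d₂) = 155.098739 − 77.296338 = 77.802401
φ(d₁) = (1/√(2π))·e^{−d₁²/2} = 0.341674
Γ = φ(d₁) / (S·σ·√T) = 0.001940

price = 77.802401
Γ = 0.001940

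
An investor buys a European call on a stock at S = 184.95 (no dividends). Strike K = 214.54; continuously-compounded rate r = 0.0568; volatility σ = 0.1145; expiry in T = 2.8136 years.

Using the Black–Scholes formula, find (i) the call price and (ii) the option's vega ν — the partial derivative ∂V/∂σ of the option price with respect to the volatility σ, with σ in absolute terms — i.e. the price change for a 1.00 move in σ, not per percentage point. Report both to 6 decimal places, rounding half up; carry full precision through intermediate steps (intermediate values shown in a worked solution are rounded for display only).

σ√T = 0.1145·√2.8136 = 0.192060
d₁ = (ln(S/K) + (r+σ²/2)T) / (σ√T) = (ln(184.95/214.54) + (0.0568+0.1145²/2)·2.8136) / 0.192060 = (-0.148411 + 0.178256) / 0.192060 = 0.155396
d₂ = d₁ − σ√T = 0.155396 − 0.192060 = -0.036664
e^{−rT} = e^{−0.0568·2.8136} = 0.852304
N(d₁) = 0.561745,  N(d₂) = 0.485376
Call price V = S·N(d₁) − K·e^{−rT}·N(d₂) = 103.894802 − 88.752638 = 15.142164
φ(d₁) = (1/√(2π))·e^{−d₁²/2} = 0.394154
ν = S·φ(d₁)·√T = 122.279017

price = 15.142164
ν = 122.279017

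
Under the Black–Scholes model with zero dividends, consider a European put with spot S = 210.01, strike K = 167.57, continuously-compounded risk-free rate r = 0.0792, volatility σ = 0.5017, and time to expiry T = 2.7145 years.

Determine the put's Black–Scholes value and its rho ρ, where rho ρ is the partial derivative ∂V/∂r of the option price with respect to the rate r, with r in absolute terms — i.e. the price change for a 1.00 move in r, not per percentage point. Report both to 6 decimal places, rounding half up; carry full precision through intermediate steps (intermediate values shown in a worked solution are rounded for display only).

σ√T = 0.5017·√2.7145 = 0.826588
d₁ = (ln(S/K) + (r+σ²/2)T) / (σ√T) = (ln(210.01/167.57) + (0.0792+0.5017²/2)·2.7145) / 0.826588 = (0.225754 + 0.556612) / 0.826588 = 0.946501
d₂ = d₁ − σ√T = 0.946501 − 0.826588 = 0.119913
e^{−rT} = e^{−0.0792·2.7145} = 0.806551
N(−d₁) = 0.171947,  N(−d₂) = 0.452276
Put price V = K·e^{−rT}·N(−d₂) − S·N(−d₁) = 61.126787 − 36.110504 = 25.016283
ρ = −K·T·e^{−rT}·N(−d₂) = -165.928664

price = 25.016283
ρ = -165.928664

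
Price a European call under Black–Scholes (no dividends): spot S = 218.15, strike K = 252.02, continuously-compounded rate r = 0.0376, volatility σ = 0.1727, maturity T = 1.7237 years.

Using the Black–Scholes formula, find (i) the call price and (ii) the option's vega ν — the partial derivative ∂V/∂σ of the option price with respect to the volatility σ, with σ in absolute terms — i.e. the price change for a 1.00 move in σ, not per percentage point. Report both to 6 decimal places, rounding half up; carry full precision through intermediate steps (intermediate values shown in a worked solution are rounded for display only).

price = 12.720223
ν = 111.087742

σ√T = 0.1727·√1.7237 = 0.226737
d₁ = (ln(S/K) + (r+σ²/2)T) / (σ√T) = (ln(218.15/252.02) + (0.0376+0.1727²/2)·1.7237) / 0.226737 = (-0.144326 + 0.090516) / 0.226737 = -0.237321
d₂ = d₁ − σ√T = -0.237321 − 0.226737 = -0.464058
e^{−rT} = e^{−0.0376·1.7237} = 0.937244
N(d₁) = 0.406204,  N(d₂) = 0.321303
Call price V = S·N(d₁) − K·e^{−rT}·N(d₂) = 88.613394 − 75.893172 = 12.720223
φ(d₁) = (1/√(2π))·e^{−d₁²/2} = 0.387865
ν = S·φ(d₁)·√T = 111.087742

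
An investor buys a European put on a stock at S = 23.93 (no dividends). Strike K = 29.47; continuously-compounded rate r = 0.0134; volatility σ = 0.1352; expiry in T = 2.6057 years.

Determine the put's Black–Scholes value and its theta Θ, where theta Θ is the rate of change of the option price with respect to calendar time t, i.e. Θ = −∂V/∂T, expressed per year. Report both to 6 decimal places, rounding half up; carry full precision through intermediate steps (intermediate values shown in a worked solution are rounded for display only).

price = 5.218022
Θ = -0.004685

σ√T = 0.1352·√2.6057 = 0.218242
d₁ = (ln(S/K) + (r+σ²/2)T) / (σ√T) = (ln(23.93/29.47) + (0.0134+0.1352²/2)·2.6057) / 0.218242 = (-0.208240 + 0.058731) / 0.218242 = -0.685058
d₂ = d₁ − σ√T = -0.685058 − 0.218242 = -0.903300
e^{−rT} = e^{−0.0134·2.6057} = 0.965686
N(−d₁) = 0.753346,  N(−d₂) = 0.816817
Put price V = K·e^{−rT}·N(−d₂) − S·N(−d₁) = 23.245602 − 18.027579 = 5.218022
φ(d₁) = (1/√(2π))·e^{−d₁²/2} = 0.315502
Θ = −S·φ(d₁)·σ/(2√T) + r·K·e^{−rT}·N(−d₂) = −0.316176 + 0.311491 = -0.004685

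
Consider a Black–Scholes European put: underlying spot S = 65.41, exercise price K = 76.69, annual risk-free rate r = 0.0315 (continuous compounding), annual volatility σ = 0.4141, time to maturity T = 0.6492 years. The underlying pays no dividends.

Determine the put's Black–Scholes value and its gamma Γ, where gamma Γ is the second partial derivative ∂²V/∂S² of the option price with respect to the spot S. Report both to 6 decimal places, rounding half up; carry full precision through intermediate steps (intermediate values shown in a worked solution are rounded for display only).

σ√T = 0.4141·√0.6492 = 0.333653
d₁ = (ln(S/K) + (r+σ²/2)T) / (σ√T) = (ln(65.41/76.69) + (0.0315+0.4141²/2)·0.6492) / 0.333653 = (-0.159096 + 0.076112) / 0.333653 = -0.248715
d₂ = d₁ − σ√T = -0.248715 − 0.333653 = -0.582367
e^{−rT} = e^{−0.0315·0.6492} = 0.979758
N(−d₁) = 0.598209,  N(−d₂) = 0.719840
Put price V = K·e^{−rT}·N(−d₂) − S·N(−d₁) = 54.087102 − 39.128871 = 14.958231
φ(d₁) = (1/√(2π))·e^{−d₁²/2} = 0.386792
Γ = φ(d₁) / (S·σ·√T) = 0.017723

price = 14.958231
Γ = 0.017723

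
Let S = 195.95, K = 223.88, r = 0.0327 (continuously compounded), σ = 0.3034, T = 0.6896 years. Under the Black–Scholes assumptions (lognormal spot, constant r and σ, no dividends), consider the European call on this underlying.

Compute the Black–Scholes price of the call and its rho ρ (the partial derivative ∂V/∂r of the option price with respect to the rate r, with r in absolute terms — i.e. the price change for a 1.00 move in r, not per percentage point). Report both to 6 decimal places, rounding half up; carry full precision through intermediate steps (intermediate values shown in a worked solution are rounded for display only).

price = 11.286874
ρ = 43.157873

σ√T = 0.3034·√0.6896 = 0.251950
d₁ = (ln(S/K) + (r+σ²/2)T) / (σ√T) = (ln(195.95/223.88) + (0.0327+0.3034²/2)·0.6896) / 0.251950 = (-0.133251 + 0.054289) / 0.251950 = -0.313401
d₂ = d₁ − σ√T = -0.313401 − 0.251950 = -0.565351
e^{−rT} = e^{−0.0327·0.6896} = 0.977702
N(d₁) = 0.376988,  N(d₂) = 0.285918
Call price V = S·N(d₁) − K·e^{−rT}·N(d₂) = 73.870796 − 62.583922 = 11.286874
ρ = K·T·e^{−rT}·N(d₂) = 43.157873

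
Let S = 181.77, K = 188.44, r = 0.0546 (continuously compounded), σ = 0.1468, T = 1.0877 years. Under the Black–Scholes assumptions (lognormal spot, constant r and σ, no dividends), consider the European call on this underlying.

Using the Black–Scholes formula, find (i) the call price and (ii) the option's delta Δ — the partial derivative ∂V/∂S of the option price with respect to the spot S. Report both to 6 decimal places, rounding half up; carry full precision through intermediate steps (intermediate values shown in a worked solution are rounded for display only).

σ√T = 0.1468·√1.0877 = 0.153102
d₁ = (ln(S/K) + (r+σ²/2)T) / (σ√T) = (ln(181.77/188.44) + (0.0546+0.1468²/2)·1.0877) / 0.153102 = (-0.036038 + 0.071109) / 0.153102 = 0.229070
d₂ = d₁ − σ√T = 0.229070 − 0.153102 = 0.075968
e^{−rT} = e^{−0.0546·1.0877} = 0.942341
N(d₁) = 0.590593,  N(d₂) = 0.530278
Call price V = S·N(d₁) − K·e^{−rT}·N(d₂) = 107.352025 − 94.163883 = 13.188142
Δ = N(d₁) = 0.590593

price = 13.188142
Δ = 0.590593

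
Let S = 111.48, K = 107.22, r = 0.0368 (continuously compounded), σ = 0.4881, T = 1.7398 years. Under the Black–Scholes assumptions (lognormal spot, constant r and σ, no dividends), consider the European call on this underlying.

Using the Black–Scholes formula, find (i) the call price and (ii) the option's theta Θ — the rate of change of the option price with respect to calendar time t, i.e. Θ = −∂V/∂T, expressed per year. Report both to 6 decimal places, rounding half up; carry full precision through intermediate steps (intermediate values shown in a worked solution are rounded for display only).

σ√T = 0.4881·√1.7398 = 0.643811
d₁ = (ln(S/K) + (r+σ²/2)T) / (σ√T) = (ln(111.48/107.22) + (0.0368+0.4881²/2)·1.7398) / 0.643811 = (0.038962 + 0.271271) / 0.643811 = 0.481870
d₂ = d₁ − σ√T = 0.481870 − 0.643811 = -0.161941
e^{−rT} = e^{−0.0368·1.7398} = 0.937982
N(d₁) = 0.685051,  N(d₂) = 0.435676
Call price V = S·N(d₁) − K·e^{−rT}·N(d₂) = 76.369479 − 43.816138 = 32.553340
φ(d₁) = (1/√(2π))·e^{−d₁²/2} = 0.355213
Θ = −S·φ(d₁)·σ/(2√T) − r·K·e^{−rT}·N(d₂) = −7.326808 − 1.612434 = -8.939242

price = 32.553340
Θ = -8.939242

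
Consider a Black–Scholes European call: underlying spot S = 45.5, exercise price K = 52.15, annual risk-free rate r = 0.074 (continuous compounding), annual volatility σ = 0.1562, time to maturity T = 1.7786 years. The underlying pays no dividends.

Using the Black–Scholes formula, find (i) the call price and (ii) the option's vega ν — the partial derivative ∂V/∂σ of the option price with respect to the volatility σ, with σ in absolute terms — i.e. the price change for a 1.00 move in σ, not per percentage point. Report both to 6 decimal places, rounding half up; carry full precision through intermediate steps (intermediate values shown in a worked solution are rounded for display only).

price = 3.675191
ν = 24.128542

σ√T = 0.1562·√1.7786 = 0.208315
d₁ = (ln(S/K) + (r+σ²/2)T) / (σ√T) = (ln(45.5/52.15) + (0.074+0.1562²/2)·1.7786) / 0.208315 = (-0.136412 + 0.153314) / 0.208315 = 0.081137
d₂ = d₁ − σ√T = 0.081137 − 0.208315 = -0.127178
e^{−rT} = e^{−0.074·1.7786} = 0.876677
N(d₁) = 0.532334,  N(d₂) = 0.449400
Call price V = S·N(d₁) − K·e^{−rT}·N(d₂) = 24.221177 − 20.545987 = 3.675191
φ(d₁) = (1/√(2π))·e^{−d₁²/2} = 0.397631
ν = S·φ(d₁)·√T = 24.128542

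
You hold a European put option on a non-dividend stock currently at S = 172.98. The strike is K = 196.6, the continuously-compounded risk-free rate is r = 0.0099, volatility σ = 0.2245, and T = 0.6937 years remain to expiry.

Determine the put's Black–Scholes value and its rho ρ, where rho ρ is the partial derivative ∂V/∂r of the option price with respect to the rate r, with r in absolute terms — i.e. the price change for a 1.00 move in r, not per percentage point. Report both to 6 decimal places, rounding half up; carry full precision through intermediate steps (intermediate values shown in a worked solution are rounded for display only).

σ√T = 0.2245·√0.6937 = 0.186983
d₁ = (ln(S/K) + (r+σ²/2)T) / (σ√T) = (ln(172.98/196.6) + (0.0099+0.2245²/2)·0.6937) / 0.186983 = (-0.127995 + 0.024349) / 0.186983 = -0.554308
d₂ = d₁ − σ√T = -0.554308 − 0.186983 = -0.741291
e^{−rT} = e^{−0.0099·0.6937} = 0.993156
N(−d₁) = 0.710316,  N(−d₂) = 0.770742
Put price V = K·e^{−rT}·N(−d₂) − S·N(−d₁) = 150.490733 − 122.870481 = 27.620252
ρ = −K·T·e^{−rT}·N(−d₂) = -104.395421

price = 27.620252
ρ = -104.395421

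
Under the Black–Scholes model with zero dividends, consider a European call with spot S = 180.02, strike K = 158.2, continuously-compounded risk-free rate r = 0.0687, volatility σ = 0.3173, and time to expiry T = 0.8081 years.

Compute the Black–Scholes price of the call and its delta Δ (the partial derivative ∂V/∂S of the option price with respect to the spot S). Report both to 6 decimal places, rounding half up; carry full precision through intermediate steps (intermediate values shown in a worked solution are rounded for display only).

σ√T = 0.3173·√0.8081 = 0.285235
d₁ = (ln(S/K) + (r+σ²/2)T) / (σ√T) = (ln(180.02/158.2) + (0.0687+0.3173²/2)·0.8081) / 0.285235 = (0.129208 + 0.096196) / 0.285235 = 0.790239
d₂ = d₁ − σ√T = 0.790239 − 0.285235 = 0.505005
e^{−rT} = e^{−0.0687·0.8081} = 0.945996
N(d₁) = 0.785306,  N(d₂) = 0.693222
Call price V = S·N(d₁) − K·e^{−rT}·N(d₂) = 141.370789 − 103.745299 = 37.625490
Δ = N(d₁) = 0.785306

price = 37.625490
Δ = 0.785306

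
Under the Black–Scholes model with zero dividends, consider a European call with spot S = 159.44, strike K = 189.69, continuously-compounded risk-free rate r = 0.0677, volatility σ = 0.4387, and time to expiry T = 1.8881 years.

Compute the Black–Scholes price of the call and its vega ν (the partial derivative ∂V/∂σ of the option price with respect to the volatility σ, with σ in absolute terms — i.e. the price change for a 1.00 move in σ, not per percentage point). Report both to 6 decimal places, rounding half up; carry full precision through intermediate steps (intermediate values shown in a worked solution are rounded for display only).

σ√T = 0.4387·√1.8881 = 0.602810
d₁ = (ln(S/K) + (r+σ²/2)T) / (σ√T) = (ln(159.44/189.69) + (0.0677+0.4387²/2)·1.8881) / 0.602810 = (-0.173723 + 0.309514) / 0.602810 = 0.225263
d₂ = d₁ − σ√T = 0.225263 − 0.602810 = -0.377547
e^{−rT} = e^{−0.0677·1.8881} = 0.880008
N(d₁) = 0.589113,  N(d₂) = 0.352884
Call price V = S·N(d₁) − K·e^{−rT}·N(d₂) = 93.928110 − 58.906412 = 35.021698
φ(d₁) = (1/√(2π))·e^{−d₁²/2} = 0.388948
ν = S·φ(d₁)·√T = 85.212062

price = 35.021698
ν = 85.212062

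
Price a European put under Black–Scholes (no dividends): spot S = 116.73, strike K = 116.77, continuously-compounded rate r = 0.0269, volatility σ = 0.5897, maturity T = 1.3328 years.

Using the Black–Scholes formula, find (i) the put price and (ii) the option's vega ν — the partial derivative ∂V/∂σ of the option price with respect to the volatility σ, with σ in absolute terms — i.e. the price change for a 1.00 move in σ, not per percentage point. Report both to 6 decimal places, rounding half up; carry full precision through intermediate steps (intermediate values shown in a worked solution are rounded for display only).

price = 28.562979
ν = 49.775176

σ√T = 0.5897·√1.3328 = 0.680791
d₁ = (ln(S/K) + (r+σ²/2)T) / (σ√T) = (ln(116.73/116.77) + (0.0269+0.5897²/2)·1.3328) / 0.680791 = (-0.000343 + 0.267590) / 0.680791 = 0.392555
d₂ = d₁ − σ√T = 0.392555 − 0.680791 = -0.288236
e^{−rT} = e^{−0.0269·1.3328} = 0.964783
N(−d₁) = 0.347324,  N(−d₂) = 0.613417
Put price V = K·e^{−rT}·N(−d₂) − S·N(−d₁) = 69.106126 − 40.543147 = 28.562979
φ(d₁) = (1/√(2π))·e^{−d₁²/2} = 0.369358
ν = S·φ(d₁)·√T = 49.775176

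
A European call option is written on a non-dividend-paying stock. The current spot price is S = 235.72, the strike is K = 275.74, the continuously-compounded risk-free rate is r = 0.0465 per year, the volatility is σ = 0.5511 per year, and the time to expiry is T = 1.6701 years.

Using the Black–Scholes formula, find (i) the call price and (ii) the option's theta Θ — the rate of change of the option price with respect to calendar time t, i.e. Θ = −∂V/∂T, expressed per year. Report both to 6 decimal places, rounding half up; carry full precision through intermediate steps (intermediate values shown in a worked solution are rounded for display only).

price = 58.981798
Θ = -23.256715

σ√T = 0.5511·√1.6701 = 0.712199
d₁ = (ln(S/K) + (r+σ²/2)T) / (σ√T) = (ln(235.72/275.74) + (0.0465+0.5511²/2)·1.6701) / 0.712199 = (-0.156814 + 0.331274) / 0.712199 = 0.244959
d₂ = d₁ − σ√T = 0.244959 − 0.712199 = -0.467240
e^{−rT} = e^{−0.0465·1.6701} = 0.925279
N(d₁) = 0.596756,  N(d₂) = 0.320164
Call price V = S·N(d₁) − K·e^{−rT}·N(d₂) = 140.667341 − 81.685543 = 58.981798
φ(d₁) = (1/√(2π))·e^{−d₁²/2} = 0.387151
Θ = −S·φ(d₁)·σ/(2√T) − r·K·e^{−rT}·N(d₂) = −19.458337 − 3.798378 = -23.256715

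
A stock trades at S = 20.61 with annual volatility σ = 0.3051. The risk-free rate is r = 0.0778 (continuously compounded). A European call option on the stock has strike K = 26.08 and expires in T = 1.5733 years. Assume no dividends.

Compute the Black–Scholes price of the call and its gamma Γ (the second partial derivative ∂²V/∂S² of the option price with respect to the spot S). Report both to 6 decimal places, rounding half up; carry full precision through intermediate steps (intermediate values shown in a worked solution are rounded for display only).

σ√T = 0.3051·√1.5733 = 0.382691
d₁ = (ln(S/K) + (r+σ²/2)T) / (σ√T) = (ln(20.61/26.08) + (0.0778+0.3051²/2)·1.5733) / 0.382691 = (-0.235392 + 0.195629) / 0.382691 = -0.103905
d₂ = d₁ − σ√T = -0.103905 − 0.382691 = -0.486596
e^{−rT} = e^{−0.0778·1.5733} = 0.884792
N(d₁) = 0.458622,  N(d₂) = 0.313272
Call price V = S·N(d₁) − K·e^{−rT}·N(d₂) = 9.452207 − 7.228878 = 2.223329
φ(d₁) = (1/√(2π))·e^{−d₁²/2} = 0.396795
Γ = φ(d₁) / (S·σ·√T) = 0.050308

price = 2.223329
Γ = 0.050308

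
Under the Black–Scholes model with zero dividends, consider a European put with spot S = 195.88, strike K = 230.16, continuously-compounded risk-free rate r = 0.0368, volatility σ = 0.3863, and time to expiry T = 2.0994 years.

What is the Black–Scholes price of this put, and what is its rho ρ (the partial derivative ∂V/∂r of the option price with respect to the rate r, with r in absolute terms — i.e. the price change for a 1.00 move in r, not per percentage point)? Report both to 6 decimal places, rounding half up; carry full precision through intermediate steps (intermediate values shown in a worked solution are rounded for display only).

price = 54.144288
ρ = -298.057215

σ√T = 0.3863·√2.0994 = 0.559722
d₁ = (ln(S/K) + (r+σ²/2)T) / (σ√T) = (ln(195.88/230.16) + (0.0368+0.3863²/2)·2.0994) / 0.559722 = (-0.161272 + 0.233902) / 0.559722 = 0.129760
d₂ = d₁ − σ√T = 0.129760 − 0.559722 = -0.429962
e^{−rT} = e^{−0.0368·2.0994} = 0.925651
N(−d₁) = 0.448378,  N(−d₂) = 0.666388
Put price V = K·e^{−rT}·N(−d₂) − S·N(−d₁) = 141.972571 − 87.828283 = 54.144288
ρ = −K·T·e^{−rT}·N(−d₂) = -298.057215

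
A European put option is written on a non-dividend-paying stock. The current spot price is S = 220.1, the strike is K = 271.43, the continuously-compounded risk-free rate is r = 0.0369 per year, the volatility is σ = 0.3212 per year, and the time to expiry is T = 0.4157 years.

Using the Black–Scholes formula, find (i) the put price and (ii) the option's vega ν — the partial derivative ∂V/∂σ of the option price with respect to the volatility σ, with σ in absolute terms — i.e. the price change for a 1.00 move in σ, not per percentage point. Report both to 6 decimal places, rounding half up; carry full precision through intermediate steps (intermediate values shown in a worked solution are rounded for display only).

σ√T = 0.3212·√0.4157 = 0.207093
d₁ = (ln(S/K) + (r+σ²/2)T) / (σ√T) = (ln(220.1/271.43) + (0.0369+0.3212²/2)·0.4157) / 0.207093 = (-0.209622 + 0.036783) / 0.207093 = -0.834597
d₂ = d₁ − σ√T = -0.834597 − 0.207093 = -1.041690
e^{−rT} = e^{−0.0369·0.4157} = 0.984778
N(−d₁) = 0.798028,  N(−d₂) = 0.851222
Put price V = K·e^{−rT}·N(−d₂) − S·N(−d₁) = 227.530186 − 175.645874 = 51.884311
φ(d₁) = (1/√(2π))·e^{−d₁²/2} = 0.281615
ν = S·φ(d₁)·√T = 39.963714

price = 51.884311
ν = 39.963714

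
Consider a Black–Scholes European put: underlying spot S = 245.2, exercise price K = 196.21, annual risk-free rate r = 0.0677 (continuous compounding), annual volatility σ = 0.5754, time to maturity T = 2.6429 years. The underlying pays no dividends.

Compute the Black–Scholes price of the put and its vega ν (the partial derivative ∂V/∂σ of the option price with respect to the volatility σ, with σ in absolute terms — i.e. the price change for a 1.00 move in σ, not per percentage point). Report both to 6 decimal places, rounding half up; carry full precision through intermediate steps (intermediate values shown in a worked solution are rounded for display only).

price = 39.219404
ν = 106.328442

σ√T = 0.5754·√2.6429 = 0.935428
d₁ = (ln(S/K) + (r+σ²/2)T) / (σ√T) = (ln(245.2/196.21) + (0.0677+0.5754²/2)·2.6429) / 0.935428 = (0.222889 + 0.616437) / 0.935428 = 0.897264
d₂ = d₁ − σ√T = 0.897264 − 0.935428 = -0.038164
e^{−rT} = e^{−0.0677·2.6429} = 0.836169
N(−d₁) = 0.184789,  N(−d₂) = 0.515221
Put price V = K·e^{−rT}·N(−d₂) − S·N(−d₁) = 84.529680 − 45.310277 = 39.219404
φ(d₁) = (1/√(2π))·e^{−d₁²/2} = 0.266740
ν = S·φ(d₁)·√T = 106.328442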